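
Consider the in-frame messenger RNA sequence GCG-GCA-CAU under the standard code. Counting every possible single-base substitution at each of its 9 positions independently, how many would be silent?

7

Codon 1 (GCG, Ala): 3 synonymous substitutions.
Codon 2 (GCA, Ala): 3 synonymous substitutions.
Codon 3 (CAU, His): 1 synonymous substitution.
Total: 3 + 3 + 1 = 7.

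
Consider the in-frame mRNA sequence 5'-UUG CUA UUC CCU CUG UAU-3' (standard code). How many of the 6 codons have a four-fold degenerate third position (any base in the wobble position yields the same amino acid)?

Codon 1 UUG (Leu): third position 2-fold.
Codon 2 CUA (Leu): third position 4-fold.
Codon 3 UUC (Phe): third position 2-fold.
Codon 4 CCU (Pro): third position 4-fold.
Codon 5 CUG (Leu): third position 4-fold.
Codon 6 UAU (Tyr): third position 2-fold.
Four-fold degenerate third positions: 3.

3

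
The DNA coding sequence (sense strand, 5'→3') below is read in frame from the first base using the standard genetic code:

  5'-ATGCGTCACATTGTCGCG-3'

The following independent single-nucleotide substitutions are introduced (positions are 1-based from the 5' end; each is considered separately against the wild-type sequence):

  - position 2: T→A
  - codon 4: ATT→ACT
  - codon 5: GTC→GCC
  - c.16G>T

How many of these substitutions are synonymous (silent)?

0

Codon 1: ATG (Met) → AAG (Lys) — missense.
Codon 4: ATT (Ile) → ACT (Thr) — missense.
Codon 5: GTC (Val) → GCC (Ala) — missense.
Codon 6: GCG (Ala) → TCG (Ser) — missense.
Synonymous: 0 of 4.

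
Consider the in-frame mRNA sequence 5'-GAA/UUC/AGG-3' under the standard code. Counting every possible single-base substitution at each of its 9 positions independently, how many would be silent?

4

Codon 1 (GAA, Glu): 1 synonymous substitution.
Codon 2 (UUC, Phe): 1 synonymous substitution.
Codon 3 (AGG, Arg): 2 synonymous substitutions.
Total: 1 + 1 + 2 = 4.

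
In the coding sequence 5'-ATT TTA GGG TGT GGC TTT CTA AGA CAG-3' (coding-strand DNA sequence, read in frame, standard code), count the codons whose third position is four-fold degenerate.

Codon 1 ATT (Ile): third position 3-fold.
Codon 2 TTA (Leu): third position 2-fold.
Codon 3 GGG (Gly): third position 4-fold.
Codon 4 TGT (Cys): third position 2-fold.
Codon 5 GGC (Gly): third position 4-fold.
Codon 6 TTT (Phe): third position 2-fold.
Codon 7 CTA (Leu): third position 4-fold.
Codon 8 AGA (Arg): third position 2-fold.
Codon 9 CAG (Gln): third position 2-fold.
Four-fold degenerate third positions: 3.

3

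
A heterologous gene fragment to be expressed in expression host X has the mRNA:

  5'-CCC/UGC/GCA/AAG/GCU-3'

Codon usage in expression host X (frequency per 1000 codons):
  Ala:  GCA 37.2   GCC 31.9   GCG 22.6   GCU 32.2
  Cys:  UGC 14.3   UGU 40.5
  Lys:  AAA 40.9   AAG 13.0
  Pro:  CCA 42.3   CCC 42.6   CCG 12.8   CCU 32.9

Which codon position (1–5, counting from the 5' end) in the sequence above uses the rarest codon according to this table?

Codon 1 CCC (Pro): 42.6 per 1000.
Codon 2 UGC (Cys): 14.3 per 1000.
Codon 3 GCA (Ala): 37.2 per 1000.
Codon 4 AAG (Lys): 13.0 per 1000.
Codon 5 GCU (Ala): 32.2 per 1000.
Lowest frequency is 13.0 at codon 4.

4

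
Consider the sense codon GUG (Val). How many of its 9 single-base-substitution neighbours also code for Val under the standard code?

Position 1: none → 0 synonymous.
Position 2: none → 0 synonymous.
Position 3: GUU, GUC, GUA → 3 synonymous.
Total: 0 + 0 + 3 = 3.

3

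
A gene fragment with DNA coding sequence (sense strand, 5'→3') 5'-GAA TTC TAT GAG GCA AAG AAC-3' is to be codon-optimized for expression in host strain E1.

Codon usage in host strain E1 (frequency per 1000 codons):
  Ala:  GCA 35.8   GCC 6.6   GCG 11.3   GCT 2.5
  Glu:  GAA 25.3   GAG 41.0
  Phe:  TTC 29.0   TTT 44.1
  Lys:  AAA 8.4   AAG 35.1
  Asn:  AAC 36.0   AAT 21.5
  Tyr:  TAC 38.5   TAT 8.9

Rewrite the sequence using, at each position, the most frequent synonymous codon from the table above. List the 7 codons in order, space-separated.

Codon 1 (Glu): best is GAG at 41.0.
Codon 2 (Phe): best is TTT at 44.1.
Codon 3 (Tyr): best is TAC at 38.5.
Codon 4 (Glu): best is GAG at 41.0.
Codon 5 (Ala): best is GCA at 35.8.
Codon 6 (Lys): best is AAG at 35.1.
Codon 7 (Asn): best is AAC at 36.0.

GAG TTT TAC GAG GCA AAG AAC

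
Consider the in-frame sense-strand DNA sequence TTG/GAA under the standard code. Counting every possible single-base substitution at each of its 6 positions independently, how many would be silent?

3

Codon 1 (TTG, Leu): 2 synonymous substitutions.
Codon 2 (GAA, Glu): 1 synonymous substitution.
Total: 2 + 1 = 3.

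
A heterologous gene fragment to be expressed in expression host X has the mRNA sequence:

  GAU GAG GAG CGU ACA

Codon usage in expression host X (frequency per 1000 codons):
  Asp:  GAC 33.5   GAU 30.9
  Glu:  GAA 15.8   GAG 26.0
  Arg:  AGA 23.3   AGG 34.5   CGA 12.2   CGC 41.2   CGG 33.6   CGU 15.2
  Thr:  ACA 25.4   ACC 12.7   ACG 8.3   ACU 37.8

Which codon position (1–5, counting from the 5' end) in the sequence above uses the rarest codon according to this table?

Codon 1 GAU (Asp): 30.9 per 1000.
Codon 2 GAG (Glu): 26.0 per 1000.
Codon 3 GAG (Glu): 26.0 per 1000.
Codon 4 CGU (Arg): 15.2 per 1000.
Codon 5 ACA (Thr): 25.4 per 1000.
Lowest frequency is 15.2 at codon 4.

4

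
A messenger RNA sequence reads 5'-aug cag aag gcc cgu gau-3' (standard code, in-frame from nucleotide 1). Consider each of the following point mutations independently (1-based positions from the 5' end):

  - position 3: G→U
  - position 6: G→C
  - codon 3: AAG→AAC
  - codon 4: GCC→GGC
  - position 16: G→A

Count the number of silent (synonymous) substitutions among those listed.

0

Codon 1: AUG (Met) → AUU (Ile) — missense.
Codon 2: CAG (Gln) → CAC (His) — missense.
Codon 3: AAG (Lys) → AAC (Asn) — missense.
Codon 4: GCC (Ala) → GGC (Gly) — missense.
Codon 6: GAU (Asp) → AAU (Asn) — missense.
Synonymous: 0 of 5.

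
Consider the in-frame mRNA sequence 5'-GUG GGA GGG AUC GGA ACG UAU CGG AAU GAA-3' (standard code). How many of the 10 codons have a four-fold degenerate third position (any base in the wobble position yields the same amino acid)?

Codon 1 GUG (Val): third position 4-fold.
Codon 2 GGA (Gly): third position 4-fold.
Codon 3 GGG (Gly): third position 4-fold.
Codon 4 AUC (Ile): third position 3-fold.
Codon 5 GGA (Gly): third position 4-fold.
Codon 6 ACG (Thr): third position 4-fold.
Codon 7 UAU (Tyr): third position 2-fold.
Codon 8 CGG (Arg): third position 4-fold.
Codon 9 AAU (Asn): third position 2-fold.
Codon 10 GAA (Glu): third position 2-fold.
Four-fold degenerate third positions: 6.

6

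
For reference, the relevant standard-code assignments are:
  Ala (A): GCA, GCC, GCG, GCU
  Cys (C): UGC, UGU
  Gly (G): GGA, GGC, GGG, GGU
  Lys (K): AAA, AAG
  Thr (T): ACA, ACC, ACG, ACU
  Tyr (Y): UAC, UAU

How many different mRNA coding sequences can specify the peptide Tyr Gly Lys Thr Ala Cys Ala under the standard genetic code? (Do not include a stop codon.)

Tyr: 2 codons.
Gly: 4 codons.
Lys: 2 codons.
Thr: 4 codons.
Ala: 4 codons.
Cys: 2 codons.
Ala: 4 codons.
2 × 4 × 2 × 4 × 4 × 2 × 4 = 2048.

2048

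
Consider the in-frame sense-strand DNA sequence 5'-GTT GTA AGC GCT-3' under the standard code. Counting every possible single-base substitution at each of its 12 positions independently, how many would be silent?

Codon 1 (GTT, Val): 3 synonymous substitutions.
Codon 2 (GTA, Val): 3 synonymous substitutions.
Codon 3 (AGC, Ser): 1 synonymous substitution.
Codon 4 (GCT, Ala): 3 synonymous substitutions.
Total: 3 + 3 + 1 + 3 = 10.

10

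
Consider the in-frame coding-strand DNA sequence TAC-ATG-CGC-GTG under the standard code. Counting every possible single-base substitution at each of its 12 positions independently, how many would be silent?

7

Codon 1 (TAC, Tyr): 1 synonymous substitution.
Codon 2 (ATG, Met): 0 synonymous substitutions.
Codon 3 (CGC, Arg): 3 synonymous substitutions.
Codon 4 (GTG, Val): 3 synonymous substitutions.
Total: 1 + 0 + 3 + 3 = 7.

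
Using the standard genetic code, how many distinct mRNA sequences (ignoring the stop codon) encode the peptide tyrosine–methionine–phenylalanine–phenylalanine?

Tyr: 2 codons.
Met: 1 codon.
Phe: 2 codons.
Phe: 2 codons.
2 × 1 × 2 × 2 = 8.

8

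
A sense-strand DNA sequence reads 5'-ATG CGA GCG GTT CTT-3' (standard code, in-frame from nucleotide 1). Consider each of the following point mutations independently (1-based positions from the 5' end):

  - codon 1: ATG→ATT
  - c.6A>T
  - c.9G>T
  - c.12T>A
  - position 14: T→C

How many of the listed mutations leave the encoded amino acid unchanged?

Codon 1: ATG (Met) → ATT (Ile) — missense.
Codon 2: CGA (Arg) → CGT (Arg) — synonymous.
Codon 3: GCG (Ala) → GCT (Ala) — synonymous.
Codon 4: GTT (Val) → GTA (Val) — synonymous.
Codon 5: CTT (Leu) → CCT (Pro) — missense.
Synonymous: 3 of 5.

3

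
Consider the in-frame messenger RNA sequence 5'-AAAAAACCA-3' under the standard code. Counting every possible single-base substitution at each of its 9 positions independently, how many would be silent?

5

Codon 1 (AAA, Lys): 1 synonymous substitution.
Codon 2 (AAA, Lys): 1 synonymous substitution.
Codon 3 (CCA, Pro): 3 synonymous substitutions.
Total: 1 + 1 + 3 = 5.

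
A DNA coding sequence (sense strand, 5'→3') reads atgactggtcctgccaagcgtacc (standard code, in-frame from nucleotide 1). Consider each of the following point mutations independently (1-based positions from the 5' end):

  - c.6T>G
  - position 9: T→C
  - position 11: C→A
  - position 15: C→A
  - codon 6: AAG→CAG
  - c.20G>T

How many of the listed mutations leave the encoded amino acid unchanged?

Codon 2: ACT (Thr) → ACG (Thr) — synonymous.
Codon 3: GGT (Gly) → GGC (Gly) — synonymous.
Codon 4: CCT (Pro) → CAT (His) — missense.
Codon 5: GCC (Ala) → GCA (Ala) — synonymous.
Codon 6: AAG (Lys) → CAG (Gln) — missense.
Codon 7: CGT (Arg) → CTT (Leu) — missense.
Synonymous: 3 of 6.

3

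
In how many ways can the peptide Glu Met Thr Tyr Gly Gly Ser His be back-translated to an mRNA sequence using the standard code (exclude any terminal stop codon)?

3072

Glu: 2 codons.
Met: 1 codon.
Thr: 4 codons.
Tyr: 2 codons.
Gly: 4 codons.
Gly: 4 codons.
Ser: 6 codons.
His: 2 codons.
2 × 1 × 4 × 2 × 4 × 4 × 6 × 2 = 3072.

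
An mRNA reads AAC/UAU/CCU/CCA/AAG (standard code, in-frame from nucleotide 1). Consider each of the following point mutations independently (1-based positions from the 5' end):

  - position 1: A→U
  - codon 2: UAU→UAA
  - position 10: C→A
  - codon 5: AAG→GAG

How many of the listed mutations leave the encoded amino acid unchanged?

Codon 1: AAC (Asn) → UAC (Tyr) — missense.
Codon 2: UAU (Tyr) → UAA (Stop) — nonsense.
Codon 4: CCA (Pro) → ACA (Thr) — missense.
Codon 5: AAG (Lys) → GAG (Glu) — missense.
Synonymous: 0 of 4.

0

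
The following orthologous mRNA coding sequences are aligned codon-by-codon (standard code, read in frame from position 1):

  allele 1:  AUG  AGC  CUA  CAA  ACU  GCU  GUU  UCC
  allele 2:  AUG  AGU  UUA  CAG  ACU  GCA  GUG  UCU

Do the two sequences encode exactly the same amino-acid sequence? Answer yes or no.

yes

Codon 1: AUG Met / AUG Met — identical.
Codon 2: AGC Ser / AGU Ser — synonymous.
Codon 3: CUA Leu / UUA Leu — synonymous.
Codon 4: CAA Gln / CAG Gln — synonymous.
Codon 5: ACU Thr / ACU Thr — identical.
Codon 6: GCU Ala / GCA Ala — synonymous.
Codon 7: GUU Val / GUG Val — synonymous.
Codon 8: UCC Ser / UCU Ser — synonymous.
Nonsynonymous differences: 0 → same protein.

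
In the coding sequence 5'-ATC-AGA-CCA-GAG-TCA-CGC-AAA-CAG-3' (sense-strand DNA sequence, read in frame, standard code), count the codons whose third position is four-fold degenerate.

3

Codon 1 ATC (Ile): third position 3-fold.
Codon 2 AGA (Arg): third position 2-fold.
Codon 3 CCA (Pro): third position 4-fold.
Codon 4 GAG (Glu): third position 2-fold.
Codon 5 TCA (Ser): third position 4-fold.
Codon 6 CGC (Arg): third position 4-fold.
Codon 7 AAA (Lys): third position 2-fold.
Codon 8 CAG (Gln): third position 2-fold.
Four-fold degenerate third positions: 3.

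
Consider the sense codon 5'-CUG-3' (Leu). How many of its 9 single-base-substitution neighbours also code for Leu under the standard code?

Position 1: UUG → 1 synonymous.
Position 2: none → 0 synonymous.
Position 3: CUU, CUC, CUA → 3 synonymous.
Total: 1 + 0 + 3 = 4.

4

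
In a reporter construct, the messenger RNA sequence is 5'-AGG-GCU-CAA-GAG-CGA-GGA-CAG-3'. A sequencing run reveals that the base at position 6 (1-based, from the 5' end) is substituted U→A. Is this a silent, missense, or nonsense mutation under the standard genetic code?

Position 6 falls in codon 2: GCU → Ala.
After the substitution the codon is GCA → Ala.
Both encode Ala, so the change is synonymous.

silent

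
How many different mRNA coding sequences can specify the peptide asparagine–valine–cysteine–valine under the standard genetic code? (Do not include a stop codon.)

Asn: 2 codons.
Val: 4 codons.
Cys: 2 codons.
Val: 4 codons.
2 × 4 × 2 × 4 = 64.

64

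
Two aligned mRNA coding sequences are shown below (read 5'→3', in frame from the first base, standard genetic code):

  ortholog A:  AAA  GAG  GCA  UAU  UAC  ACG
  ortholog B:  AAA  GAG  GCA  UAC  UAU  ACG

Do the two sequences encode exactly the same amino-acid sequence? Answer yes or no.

Codon 1: AAA Lys / AAA Lys — identical.
Codon 2: GAG Glu / GAG Glu — identical.
Codon 3: GCA Ala / GCA Ala — identical.
Codon 4: UAU Tyr / UAC Tyr — synonymous.
Codon 5: UAC Tyr / UAU Tyr — synonymous.
Codon 6: ACG Thr / ACG Thr — identical.
Nonsynonymous differences: 0 → same protein.

yes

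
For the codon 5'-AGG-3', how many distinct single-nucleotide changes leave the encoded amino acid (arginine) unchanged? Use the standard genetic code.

2

Position 1: CGG → 1 synonymous.
Position 2: none → 0 synonymous.
Position 3: AGA → 1 synonymous.
Total: 1 + 0 + 1 = 2.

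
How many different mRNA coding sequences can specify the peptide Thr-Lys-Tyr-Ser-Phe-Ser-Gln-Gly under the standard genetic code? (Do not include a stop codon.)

9216

Thr: 4 codons.
Lys: 2 codons.
Tyr: 2 codons.
Ser: 6 codons.
Phe: 2 codons.
Ser: 6 codons.
Gln: 2 codons.
Gly: 4 codons.
4 × 2 × 2 × 6 × 2 × 6 × 2 × 4 = 9216.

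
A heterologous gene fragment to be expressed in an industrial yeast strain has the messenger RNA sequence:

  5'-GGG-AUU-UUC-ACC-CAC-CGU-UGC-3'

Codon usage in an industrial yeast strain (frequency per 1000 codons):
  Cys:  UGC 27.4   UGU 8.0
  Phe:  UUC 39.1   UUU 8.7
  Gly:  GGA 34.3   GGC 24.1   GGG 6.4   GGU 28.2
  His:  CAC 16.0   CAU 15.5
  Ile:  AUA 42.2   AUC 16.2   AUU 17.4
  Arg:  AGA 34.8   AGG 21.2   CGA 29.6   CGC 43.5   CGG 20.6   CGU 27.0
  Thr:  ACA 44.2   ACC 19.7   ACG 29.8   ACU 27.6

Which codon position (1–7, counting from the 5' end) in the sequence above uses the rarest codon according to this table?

1

Codon 1 GGG (Gly): 6.4 per 1000.
Codon 2 AUU (Ile): 17.4 per 1000.
Codon 3 UUC (Phe): 39.1 per 1000.
Codon 4 ACC (Thr): 19.7 per 1000.
Codon 5 CAC (His): 16.0 per 1000.
Codon 6 CGU (Arg): 27.0 per 1000.
Codon 7 UGC (Cys): 27.4 per 1000.
Lowest frequency is 6.4 at codon 1.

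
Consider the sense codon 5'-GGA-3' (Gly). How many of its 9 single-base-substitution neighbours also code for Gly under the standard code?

3

Position 1: none → 0 synonymous.
Position 2: none → 0 synonymous.
Position 3: GGU, GGC, GGG → 3 synonymous.
Total: 0 + 0 + 3 = 3.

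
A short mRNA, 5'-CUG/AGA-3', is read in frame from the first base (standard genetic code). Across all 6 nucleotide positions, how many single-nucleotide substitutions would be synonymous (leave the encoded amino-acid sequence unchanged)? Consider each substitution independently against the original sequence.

6

Codon 1 (CUG, Leu): 4 synonymous substitutions.
Codon 2 (AGA, Arg): 2 synonymous substitutions.
Total: 4 + 2 = 6.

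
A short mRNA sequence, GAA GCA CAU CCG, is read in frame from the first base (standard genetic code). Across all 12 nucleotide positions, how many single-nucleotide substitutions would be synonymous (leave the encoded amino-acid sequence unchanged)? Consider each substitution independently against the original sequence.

Codon 1 (GAA, Glu): 1 synonymous substitution.
Codon 2 (GCA, Ala): 3 synonymous substitutions.
Codon 3 (CAU, His): 1 synonymous substitution.
Codon 4 (CCG, Pro): 3 synonymous substitutions.
Total: 1 + 3 + 1 + 3 = 8.

8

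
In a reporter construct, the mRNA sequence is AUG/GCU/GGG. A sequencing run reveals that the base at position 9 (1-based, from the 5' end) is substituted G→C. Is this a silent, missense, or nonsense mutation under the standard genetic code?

silent

Position 9 falls in codon 3: GGG → Gly.
After the substitution the codon is GGC → Gly.
Both encode Gly, so the change is synonymous.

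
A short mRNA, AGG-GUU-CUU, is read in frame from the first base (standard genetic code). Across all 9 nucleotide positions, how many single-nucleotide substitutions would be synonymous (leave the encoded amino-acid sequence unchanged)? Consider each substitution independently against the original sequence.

8

Codon 1 (AGG, Arg): 2 synonymous substitutions.
Codon 2 (GUU, Val): 3 synonymous substitutions.
Codon 3 (CUU, Leu): 3 synonymous substitutions.
Total: 2 + 3 + 3 = 8.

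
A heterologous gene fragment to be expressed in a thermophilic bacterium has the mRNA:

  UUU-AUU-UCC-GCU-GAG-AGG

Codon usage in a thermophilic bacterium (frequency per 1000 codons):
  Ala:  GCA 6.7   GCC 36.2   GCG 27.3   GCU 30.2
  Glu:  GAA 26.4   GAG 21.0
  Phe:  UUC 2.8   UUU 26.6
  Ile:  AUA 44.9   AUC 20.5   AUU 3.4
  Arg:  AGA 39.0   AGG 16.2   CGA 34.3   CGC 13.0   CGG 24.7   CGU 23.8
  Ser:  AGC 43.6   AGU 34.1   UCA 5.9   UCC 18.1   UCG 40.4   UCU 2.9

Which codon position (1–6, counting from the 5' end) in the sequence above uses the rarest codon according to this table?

2

Codon 1 UUU (Phe): 26.6 per 1000.
Codon 2 AUU (Ile): 3.4 per 1000.
Codon 3 UCC (Ser): 18.1 per 1000.
Codon 4 GCU (Ala): 30.2 per 1000.
Codon 5 GAG (Glu): 21.0 per 1000.
Codon 6 AGG (Arg): 16.2 per 1000.
Lowest frequency is 3.4 at codon 2.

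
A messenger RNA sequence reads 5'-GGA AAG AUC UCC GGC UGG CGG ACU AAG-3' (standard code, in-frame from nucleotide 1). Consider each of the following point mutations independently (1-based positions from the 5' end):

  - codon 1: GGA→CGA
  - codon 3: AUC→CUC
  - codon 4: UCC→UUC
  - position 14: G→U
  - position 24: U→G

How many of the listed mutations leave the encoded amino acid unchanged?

1

Codon 1: GGA (Gly) → CGA (Arg) — missense.
Codon 3: AUC (Ile) → CUC (Leu) — missense.
Codon 4: UCC (Ser) → UUC (Phe) — missense.
Codon 5: GGC (Gly) → GUC (Val) — missense.
Codon 8: ACU (Thr) → ACG (Thr) — synonymous.
Synonymous: 1 of 5.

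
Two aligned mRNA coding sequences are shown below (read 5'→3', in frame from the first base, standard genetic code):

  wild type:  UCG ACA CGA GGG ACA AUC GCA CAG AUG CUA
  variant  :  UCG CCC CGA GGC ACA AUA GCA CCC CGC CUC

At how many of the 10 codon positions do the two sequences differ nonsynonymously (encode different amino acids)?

3

Codon 1: UCG Ser / UCG Ser — identical.
Codon 2: ACA Thr / CCC Pro — nonsynonymous.
Codon 3: CGA Arg / CGA Arg — identical.
Codon 4: GGG Gly / GGC Gly — synonymous.
Codon 5: ACA Thr / ACA Thr — identical.
Codon 6: AUC Ile / AUA Ile — synonymous.
Codon 7: GCA Ala / GCA Ala — identical.
Codon 8: CAG Gln / CCC Pro — nonsynonymous.
Codon 9: AUG Met / CGC Arg — nonsynonymous.
Codon 10: CUA Leu / CUC Leu — synonymous.
Nonsynonymous differences: 3.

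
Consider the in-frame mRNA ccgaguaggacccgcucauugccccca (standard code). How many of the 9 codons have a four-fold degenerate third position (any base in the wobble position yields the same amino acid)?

Codon 1 CCG (Pro): third position 4-fold.
Codon 2 AGU (Ser): third position 2-fold.
Codon 3 AGG (Arg): third position 2-fold.
Codon 4 ACC (Thr): third position 4-fold.
Codon 5 CGC (Arg): third position 4-fold.
Codon 6 UCA (Ser): third position 4-fold.
Codon 7 UUG (Leu): third position 2-fold.
Codon 8 CCC (Pro): third position 4-fold.
Codon 9 CCA (Pro): third position 4-fold.
Four-fold degenerate third positions: 6.

6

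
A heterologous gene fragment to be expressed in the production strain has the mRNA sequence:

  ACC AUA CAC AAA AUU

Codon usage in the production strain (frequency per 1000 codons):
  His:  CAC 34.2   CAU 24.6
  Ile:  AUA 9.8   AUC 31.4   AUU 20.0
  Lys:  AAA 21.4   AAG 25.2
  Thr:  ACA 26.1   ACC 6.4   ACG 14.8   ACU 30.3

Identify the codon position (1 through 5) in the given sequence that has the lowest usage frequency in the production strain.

1

Codon 1 ACC (Thr): 6.4 per 1000.
Codon 2 AUA (Ile): 9.8 per 1000.
Codon 3 CAC (His): 34.2 per 1000.
Codon 4 AAA (Lys): 21.4 per 1000.
Codon 5 AUU (Ile): 20.0 per 1000.
Lowest frequency is 6.4 at codon 1.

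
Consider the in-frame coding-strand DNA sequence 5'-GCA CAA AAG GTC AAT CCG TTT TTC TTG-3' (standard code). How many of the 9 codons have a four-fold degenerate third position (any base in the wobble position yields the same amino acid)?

Codon 1 GCA (Ala): third position 4-fold.
Codon 2 CAA (Gln): third position 2-fold.
Codon 3 AAG (Lys): third position 2-fold.
Codon 4 GTC (Val): third position 4-fold.
Codon 5 AAT (Asn): third position 2-fold.
Codon 6 CCG (Pro): third position 4-fold.
Codon 7 TTT (Phe): third position 2-fold.
Codon 8 TTC (Phe): third position 2-fold.
Codon 9 TTG (Leu): third position 2-fold.
Four-fold degenerate third positions: 3.

3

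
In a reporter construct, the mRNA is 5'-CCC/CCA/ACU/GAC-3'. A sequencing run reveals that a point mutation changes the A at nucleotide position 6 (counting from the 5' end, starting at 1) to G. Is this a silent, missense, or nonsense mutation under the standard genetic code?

silent

Position 6 falls in codon 2: CCA → Pro.
After the substitution the codon is CCG → Pro.
Both encode Pro, so the change is synonymous.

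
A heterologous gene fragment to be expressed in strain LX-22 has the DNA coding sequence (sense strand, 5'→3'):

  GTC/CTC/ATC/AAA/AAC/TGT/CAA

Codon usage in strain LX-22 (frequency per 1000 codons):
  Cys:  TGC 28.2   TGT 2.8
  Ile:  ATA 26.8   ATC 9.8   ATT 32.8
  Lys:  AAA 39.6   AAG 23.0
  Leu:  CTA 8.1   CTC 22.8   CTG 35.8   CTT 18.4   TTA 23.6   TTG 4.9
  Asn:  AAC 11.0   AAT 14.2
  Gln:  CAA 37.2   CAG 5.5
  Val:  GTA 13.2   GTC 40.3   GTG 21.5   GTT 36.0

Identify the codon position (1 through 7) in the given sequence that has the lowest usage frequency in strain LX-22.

Codon 1 GTC (Val): 40.3 per 1000.
Codon 2 CTC (Leu): 22.8 per 1000.
Codon 3 ATC (Ile): 9.8 per 1000.
Codon 4 AAA (Lys): 39.6 per 1000.
Codon 5 AAC (Asn): 11.0 per 1000.
Codon 6 TGT (Cys): 2.8 per 1000.
Codon 7 CAA (Gln): 37.2 per 1000.
Lowest frequency is 2.8 at codon 6.

6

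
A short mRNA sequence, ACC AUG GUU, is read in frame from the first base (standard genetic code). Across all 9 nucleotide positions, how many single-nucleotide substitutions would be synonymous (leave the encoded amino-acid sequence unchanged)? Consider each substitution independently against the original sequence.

Codon 1 (ACC, Thr): 3 synonymous substitutions.
Codon 2 (AUG, Met): 0 synonymous substitutions.
Codon 3 (GUU, Val): 3 synonymous substitutions.
Total: 3 + 0 + 3 = 6.

6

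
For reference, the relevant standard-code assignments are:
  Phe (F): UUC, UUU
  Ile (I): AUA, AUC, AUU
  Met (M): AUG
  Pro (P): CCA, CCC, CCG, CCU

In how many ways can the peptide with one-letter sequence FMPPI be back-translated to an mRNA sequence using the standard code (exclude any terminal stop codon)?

96

Phe: 2 codons.
Met: 1 codon.
Pro: 4 codons.
Pro: 4 codons.
Ile: 3 codons.
2 × 1 × 4 × 4 × 3 = 96.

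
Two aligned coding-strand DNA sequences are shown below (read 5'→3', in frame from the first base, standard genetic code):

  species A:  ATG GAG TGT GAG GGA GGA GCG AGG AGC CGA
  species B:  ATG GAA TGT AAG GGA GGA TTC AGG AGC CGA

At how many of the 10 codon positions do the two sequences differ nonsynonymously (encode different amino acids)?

2

Codon 1: ATG Met / ATG Met — identical.
Codon 2: GAG Glu / GAA Glu — synonymous.
Codon 3: TGT Cys / TGT Cys — identical.
Codon 4: GAG Glu / AAG Lys — nonsynonymous.
Codon 5: GGA Gly / GGA Gly — identical.
Codon 6: GGA Gly / GGA Gly — identical.
Codon 7: GCG Ala / TTC Phe — nonsynonymous.
Codon 8: AGG Arg / AGG Arg — identical.
Codon 9: AGC Ser / AGC Ser — identical.
Codon 10: CGA Arg / CGA Arg — identical.
Nonsynonymous differences: 2.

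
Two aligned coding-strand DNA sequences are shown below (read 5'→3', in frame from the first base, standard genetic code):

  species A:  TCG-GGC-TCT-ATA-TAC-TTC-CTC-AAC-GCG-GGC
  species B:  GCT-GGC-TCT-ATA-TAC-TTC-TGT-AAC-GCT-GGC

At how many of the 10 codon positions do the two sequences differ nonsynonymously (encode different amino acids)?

2

Codon 1: TCG Ser / GCT Ala — nonsynonymous.
Codon 2: GGC Gly / GGC Gly — identical.
Codon 3: TCT Ser / TCT Ser — identical.
Codon 4: ATA Ile / ATA Ile — identical.
Codon 5: TAC Tyr / TAC Tyr — identical.
Codon 6: TTC Phe / TTC Phe — identical.
Codon 7: CTC Leu / TGT Cys — nonsynonymous.
Codon 8: AAC Asn / AAC Asn — identical.
Codon 9: GCG Ala / GCT Ala — synonymous.
Codon 10: GGC Gly / GGC Gly — identical.
Nonsynonymous differences: 2.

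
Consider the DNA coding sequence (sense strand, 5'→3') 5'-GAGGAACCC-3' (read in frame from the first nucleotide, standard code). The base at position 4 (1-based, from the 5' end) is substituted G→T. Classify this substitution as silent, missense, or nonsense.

nonsense

Position 4 falls in codon 2: GAA → Glu.
After the substitution the codon is TAA → Stop.
The new codon is a stop codon, so this is a nonsense mutation.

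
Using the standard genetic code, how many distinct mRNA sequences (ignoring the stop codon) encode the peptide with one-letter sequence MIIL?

54

Met: 1 codon.
Ile: 3 codons.
Ile: 3 codons.
Leu: 6 codons.
1 × 3 × 3 × 6 = 54.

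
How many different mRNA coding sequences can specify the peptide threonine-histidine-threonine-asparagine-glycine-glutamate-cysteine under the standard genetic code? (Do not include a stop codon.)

Thr: 4 codons.
His: 2 codons.
Thr: 4 codons.
Asn: 2 codons.
Gly: 4 codons.
Glu: 2 codons.
Cys: 2 codons.
4 × 2 × 4 × 2 × 4 × 2 × 2 = 1024.

1024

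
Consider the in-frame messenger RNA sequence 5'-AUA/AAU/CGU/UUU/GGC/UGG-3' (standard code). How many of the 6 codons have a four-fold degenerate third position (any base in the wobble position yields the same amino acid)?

2

Codon 1 AUA (Ile): third position 3-fold.
Codon 2 AAU (Asn): third position 2-fold.
Codon 3 CGU (Arg): third position 4-fold.
Codon 4 UUU (Phe): third position 2-fold.
Codon 5 GGC (Gly): third position 4-fold.
Codon 6 UGG (Trp): third position 1-fold.
Four-fold degenerate third positions: 2.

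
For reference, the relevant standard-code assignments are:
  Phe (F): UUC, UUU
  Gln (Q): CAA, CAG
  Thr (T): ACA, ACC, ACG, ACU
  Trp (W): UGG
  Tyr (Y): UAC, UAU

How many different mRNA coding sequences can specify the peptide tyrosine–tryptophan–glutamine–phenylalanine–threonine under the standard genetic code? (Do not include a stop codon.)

32

Tyr: 2 codons.
Trp: 1 codon.
Gln: 2 codons.
Phe: 2 codons.
Thr: 4 codons.
2 × 1 × 2 × 2 × 4 = 32.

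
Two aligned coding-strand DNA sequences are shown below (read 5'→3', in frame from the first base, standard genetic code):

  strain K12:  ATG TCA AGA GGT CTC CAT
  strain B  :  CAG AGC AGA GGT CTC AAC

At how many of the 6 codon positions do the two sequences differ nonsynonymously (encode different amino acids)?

Codon 1: ATG Met / CAG Gln — nonsynonymous.
Codon 2: TCA Ser / AGC Ser — synonymous.
Codon 3: AGA Arg / AGA Arg — identical.
Codon 4: GGT Gly / GGT Gly — identical.
Codon 5: CTC Leu / CTC Leu — identical.
Codon 6: CAT His / AAC Asn — nonsynonymous.
Nonsynonymous differences: 2.

2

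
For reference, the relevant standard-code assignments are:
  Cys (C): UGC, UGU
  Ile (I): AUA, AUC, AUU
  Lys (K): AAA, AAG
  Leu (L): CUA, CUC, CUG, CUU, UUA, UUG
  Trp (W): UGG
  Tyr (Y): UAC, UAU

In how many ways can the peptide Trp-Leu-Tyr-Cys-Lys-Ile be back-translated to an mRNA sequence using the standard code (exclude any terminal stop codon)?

Trp: 1 codon.
Leu: 6 codons.
Tyr: 2 codons.
Cys: 2 codons.
Lys: 2 codons.
Ile: 3 codons.
1 × 6 × 2 × 2 × 2 × 3 = 144.

144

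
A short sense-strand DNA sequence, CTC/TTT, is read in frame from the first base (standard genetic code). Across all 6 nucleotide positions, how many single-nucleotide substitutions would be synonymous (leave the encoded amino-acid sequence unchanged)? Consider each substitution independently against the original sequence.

Codon 1 (CTC, Leu): 3 synonymous substitutions.
Codon 2 (TTT, Phe): 1 synonymous substitution.
Total: 3 + 1 = 4.

4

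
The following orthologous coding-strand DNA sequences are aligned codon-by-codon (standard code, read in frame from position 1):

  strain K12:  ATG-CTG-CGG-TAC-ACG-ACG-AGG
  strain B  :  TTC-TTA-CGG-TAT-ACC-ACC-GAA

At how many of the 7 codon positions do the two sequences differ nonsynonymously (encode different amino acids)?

2

Codon 1: ATG Met / TTC Phe — nonsynonymous.
Codon 2: CTG Leu / TTA Leu — synonymous.
Codon 3: CGG Arg / CGG Arg — identical.
Codon 4: TAC Tyr / TAT Tyr — synonymous.
Codon 5: ACG Thr / ACC Thr — synonymous.
Codon 6: ACG Thr / ACC Thr — synonymous.
Codon 7: AGG Arg / GAA Glu — nonsynonymous.
Nonsynonymous differences: 2.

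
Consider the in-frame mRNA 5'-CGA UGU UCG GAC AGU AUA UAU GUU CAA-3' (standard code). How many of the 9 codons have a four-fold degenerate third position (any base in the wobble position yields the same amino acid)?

Codon 1 CGA (Arg): third position 4-fold.
Codon 2 UGU (Cys): third position 2-fold.
Codon 3 UCG (Ser): third position 4-fold.
Codon 4 GAC (Asp): third position 2-fold.
Codon 5 AGU (Ser): third position 2-fold.
Codon 6 AUA (Ile): third position 3-fold.
Codon 7 UAU (Tyr): third position 2-fold.
Codon 8 GUU (Val): third position 4-fold.
Codon 9 CAA (Gln): third position 2-fold.
Four-fold degenerate third positions: 3.

3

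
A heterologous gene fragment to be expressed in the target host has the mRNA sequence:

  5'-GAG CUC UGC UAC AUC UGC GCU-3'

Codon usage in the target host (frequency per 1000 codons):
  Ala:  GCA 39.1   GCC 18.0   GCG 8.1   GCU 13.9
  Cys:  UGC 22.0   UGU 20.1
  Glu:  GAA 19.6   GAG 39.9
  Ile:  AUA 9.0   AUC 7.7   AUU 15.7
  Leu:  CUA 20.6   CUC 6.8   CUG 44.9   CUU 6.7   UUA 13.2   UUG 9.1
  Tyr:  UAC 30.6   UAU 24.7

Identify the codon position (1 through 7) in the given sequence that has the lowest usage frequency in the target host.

2

Codon 1 GAG (Glu): 39.9 per 1000.
Codon 2 CUC (Leu): 6.8 per 1000.
Codon 3 UGC (Cys): 22.0 per 1000.
Codon 4 UAC (Tyr): 30.6 per 1000.
Codon 5 AUC (Ile): 7.7 per 1000.
Codon 6 UGC (Cys): 22.0 per 1000.
Codon 7 GCU (Ala): 13.9 per 1000.
Lowest frequency is 6.8 at codon 2.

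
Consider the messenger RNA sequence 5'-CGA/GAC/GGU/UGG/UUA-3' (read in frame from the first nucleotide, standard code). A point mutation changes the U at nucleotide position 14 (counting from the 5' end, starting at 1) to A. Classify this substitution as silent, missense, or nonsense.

Position 14 falls in codon 5: UUA → Leu.
After the substitution the codon is UAA → Stop.
The new codon is a stop codon, so this is a nonsense mutation.

nonsense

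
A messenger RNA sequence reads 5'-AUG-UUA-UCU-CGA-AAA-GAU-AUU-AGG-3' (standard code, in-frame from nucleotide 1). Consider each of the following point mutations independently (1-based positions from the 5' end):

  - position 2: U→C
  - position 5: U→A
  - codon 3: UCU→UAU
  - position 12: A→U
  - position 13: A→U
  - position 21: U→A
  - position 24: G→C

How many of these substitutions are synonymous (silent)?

2

Codon 1: AUG (Met) → ACG (Thr) — missense.
Codon 2: UUA (Leu) → UAA (Stop) — nonsense.
Codon 3: UCU (Ser) → UAU (Tyr) — missense.
Codon 4: CGA (Arg) → CGU (Arg) — synonymous.
Codon 5: AAA (Lys) → UAA (Stop) — nonsense.
Codon 7: AUU (Ile) → AUA (Ile) — synonymous.
Codon 8: AGG (Arg) → AGC (Ser) — missense.
Synonymous: 2 of 7.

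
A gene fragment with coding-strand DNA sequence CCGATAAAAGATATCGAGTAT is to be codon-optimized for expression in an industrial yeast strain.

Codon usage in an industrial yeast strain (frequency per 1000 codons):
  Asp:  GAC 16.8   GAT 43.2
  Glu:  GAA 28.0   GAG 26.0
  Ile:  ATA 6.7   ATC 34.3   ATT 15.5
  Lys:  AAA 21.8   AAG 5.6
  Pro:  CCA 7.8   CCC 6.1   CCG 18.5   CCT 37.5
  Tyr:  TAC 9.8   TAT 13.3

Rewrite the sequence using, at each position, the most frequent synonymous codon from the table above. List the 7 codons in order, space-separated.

Codon 1 (Pro): best is CCT at 37.5.
Codon 2 (Ile): best is ATC at 34.3.
Codon 3 (Lys): best is AAA at 21.8.
Codon 4 (Asp): best is GAT at 43.2.
Codon 5 (Ile): best is ATC at 34.3.
Codon 6 (Glu): best is GAA at 28.0.
Codon 7 (Tyr): best is TAT at 13.3.

CCT ATC AAA GAT ATC GAA TAT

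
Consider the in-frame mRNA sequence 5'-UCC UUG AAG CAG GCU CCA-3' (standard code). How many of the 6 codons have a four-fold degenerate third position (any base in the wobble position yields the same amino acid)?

3

Codon 1 UCC (Ser): third position 4-fold.
Codon 2 UUG (Leu): third position 2-fold.
Codon 3 AAG (Lys): third position 2-fold.
Codon 4 CAG (Gln): third position 2-fold.
Codon 5 GCU (Ala): third position 4-fold.
Codon 6 CCA (Pro): third position 4-fold.
Four-fold degenerate third positions: 3.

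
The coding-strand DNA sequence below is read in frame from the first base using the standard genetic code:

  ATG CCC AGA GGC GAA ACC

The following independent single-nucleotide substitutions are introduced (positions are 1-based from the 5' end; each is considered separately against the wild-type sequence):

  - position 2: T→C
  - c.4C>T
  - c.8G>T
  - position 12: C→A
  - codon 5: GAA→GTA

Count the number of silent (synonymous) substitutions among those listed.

Codon 1: ATG (Met) → ACG (Thr) — missense.
Codon 2: CCC (Pro) → TCC (Ser) — missense.
Codon 3: AGA (Arg) → ATA (Ile) — missense.
Codon 4: GGC (Gly) → GGA (Gly) — synonymous.
Codon 5: GAA (Glu) → GTA (Val) — missense.
Synonymous: 1 of 5.

1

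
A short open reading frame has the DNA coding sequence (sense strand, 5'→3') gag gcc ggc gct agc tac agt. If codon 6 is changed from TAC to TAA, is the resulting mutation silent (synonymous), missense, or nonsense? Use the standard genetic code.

Position 18 falls in codon 6: TAC → Tyr.
After the substitution the codon is TAA → Stop.
The new codon is a stop codon, so this is a nonsense mutation.

nonsense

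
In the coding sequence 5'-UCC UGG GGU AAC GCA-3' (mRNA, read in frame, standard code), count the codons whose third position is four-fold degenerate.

3

Codon 1 UCC (Ser): third position 4-fold.
Codon 2 UGG (Trp): third position 1-fold.
Codon 3 GGU (Gly): third position 4-fold.
Codon 4 AAC (Asn): third position 2-fold.
Codon 5 GCA (Ala): third position 4-fold.
Four-fold degenerate third positions: 3.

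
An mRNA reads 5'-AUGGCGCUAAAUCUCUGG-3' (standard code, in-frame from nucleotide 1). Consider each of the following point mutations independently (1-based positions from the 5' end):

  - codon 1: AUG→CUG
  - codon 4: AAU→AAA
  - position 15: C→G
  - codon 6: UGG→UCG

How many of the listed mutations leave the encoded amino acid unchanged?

Codon 1: AUG (Met) → CUG (Leu) — missense.
Codon 4: AAU (Asn) → AAA (Lys) — missense.
Codon 5: CUC (Leu) → CUG (Leu) — synonymous.
Codon 6: UGG (Trp) → UCG (Ser) — missense.
Synonymous: 1 of 4.

1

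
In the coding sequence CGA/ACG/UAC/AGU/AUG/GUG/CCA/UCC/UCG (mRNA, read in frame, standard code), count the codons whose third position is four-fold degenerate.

Codon 1 CGA (Arg): third position 4-fold.
Codon 2 ACG (Thr): third position 4-fold.
Codon 3 UAC (Tyr): third position 2-fold.
Codon 4 AGU (Ser): third position 2-fold.
Codon 5 AUG (Met): third position 1-fold.
Codon 6 GUG (Val): third position 4-fold.
Codon 7 CCA (Pro): third position 4-fold.
Codon 8 UCC (Ser): third position 4-fold.
Codon 9 UCG (Ser): third position 4-fold.
Four-fold degenerate third positions: 6.

6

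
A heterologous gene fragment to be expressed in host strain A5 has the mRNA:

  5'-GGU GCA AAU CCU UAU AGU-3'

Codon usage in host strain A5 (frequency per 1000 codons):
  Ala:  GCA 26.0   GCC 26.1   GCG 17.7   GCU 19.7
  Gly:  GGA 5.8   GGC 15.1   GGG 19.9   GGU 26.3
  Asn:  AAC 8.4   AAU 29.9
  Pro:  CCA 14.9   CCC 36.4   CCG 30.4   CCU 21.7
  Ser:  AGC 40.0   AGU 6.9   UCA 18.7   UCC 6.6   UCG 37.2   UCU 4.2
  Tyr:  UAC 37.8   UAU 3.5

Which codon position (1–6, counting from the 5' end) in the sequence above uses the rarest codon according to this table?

Codon 1 GGU (Gly): 26.3 per 1000.
Codon 2 GCA (Ala): 26.0 per 1000.
Codon 3 AAU (Asn): 29.9 per 1000.
Codon 4 CCU (Pro): 21.7 per 1000.
Codon 5 UAU (Tyr): 3.5 per 1000.
Codon 6 AGU (Ser): 6.9 per 1000.
Lowest frequency is 3.5 at codon 5.

5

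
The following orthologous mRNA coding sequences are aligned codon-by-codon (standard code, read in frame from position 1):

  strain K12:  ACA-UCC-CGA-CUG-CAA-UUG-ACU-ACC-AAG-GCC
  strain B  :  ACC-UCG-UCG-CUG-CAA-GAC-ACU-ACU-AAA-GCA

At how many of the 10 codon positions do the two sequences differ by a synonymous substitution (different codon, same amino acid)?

Codon 1: ACA Thr / ACC Thr — synonymous.
Codon 2: UCC Ser / UCG Ser — synonymous.
Codon 3: CGA Arg / UCG Ser — nonsynonymous.
Codon 4: CUG Leu / CUG Leu — identical.
Codon 5: CAA Gln / CAA Gln — identical.
Codon 6: UUG Leu / GAC Asp — nonsynonymous.
Codon 7: ACU Thr / ACU Thr — identical.
Codon 8: ACC Thr / ACU Thr — synonymous.
Codon 9: AAG Lys / AAA Lys — synonymous.
Codon 10: GCC Ala / GCA Ala — synonymous.
Synonymous differences: 5.

5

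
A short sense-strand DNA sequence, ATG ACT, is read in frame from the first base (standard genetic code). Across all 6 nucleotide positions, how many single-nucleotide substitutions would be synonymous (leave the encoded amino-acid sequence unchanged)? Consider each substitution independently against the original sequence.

3

Codon 1 (ATG, Met): 0 synonymous substitutions.
Codon 2 (ACT, Thr): 3 synonymous substitutions.
Total: 0 + 3 = 3.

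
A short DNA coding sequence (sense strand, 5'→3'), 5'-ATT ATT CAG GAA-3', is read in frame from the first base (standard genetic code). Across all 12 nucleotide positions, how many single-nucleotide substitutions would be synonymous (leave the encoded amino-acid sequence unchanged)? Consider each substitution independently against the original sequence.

6

Codon 1 (ATT, Ile): 2 synonymous substitutions.
Codon 2 (ATT, Ile): 2 synonymous substitutions.
Codon 3 (CAG, Gln): 1 synonymous substitution.
Codon 4 (GAA, Glu): 1 synonymous substitution.
Total: 2 + 2 + 1 + 1 = 6.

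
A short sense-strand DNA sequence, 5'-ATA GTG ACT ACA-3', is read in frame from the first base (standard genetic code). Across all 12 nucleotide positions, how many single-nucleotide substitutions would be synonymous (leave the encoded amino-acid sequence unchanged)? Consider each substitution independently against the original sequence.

11

Codon 1 (ATA, Ile): 2 synonymous substitutions.
Codon 2 (GTG, Val): 3 synonymous substitutions.
Codon 3 (ACT, Thr): 3 synonymous substitutions.
Codon 4 (ACA, Thr): 3 synonymous substitutions.
Total: 2 + 3 + 3 + 3 = 11.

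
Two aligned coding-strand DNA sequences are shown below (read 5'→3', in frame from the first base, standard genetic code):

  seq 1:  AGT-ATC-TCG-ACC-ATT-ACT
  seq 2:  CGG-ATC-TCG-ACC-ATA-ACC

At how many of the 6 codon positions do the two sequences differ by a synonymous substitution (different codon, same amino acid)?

Codon 1: AGT Ser / CGG Arg — nonsynonymous.
Codon 2: ATC Ile / ATC Ile — identical.
Codon 3: TCG Ser / TCG Ser — identical.
Codon 4: ACC Thr / ACC Thr — identical.
Codon 5: ATT Ile / ATA Ile — synonymous.
Codon 6: ACT Thr / ACC Thr — synonymous.
Synonymous differences: 2.

2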